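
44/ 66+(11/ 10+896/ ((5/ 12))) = 12913/ 6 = 2152.17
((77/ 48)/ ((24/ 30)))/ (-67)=-385/ 12864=-0.03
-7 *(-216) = 1512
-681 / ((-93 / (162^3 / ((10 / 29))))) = 13993904412 / 155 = 90283254.27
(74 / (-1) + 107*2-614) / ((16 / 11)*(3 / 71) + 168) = -61699 / 21876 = -2.82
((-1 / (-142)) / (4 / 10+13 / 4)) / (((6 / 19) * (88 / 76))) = 1805 / 342078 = 0.01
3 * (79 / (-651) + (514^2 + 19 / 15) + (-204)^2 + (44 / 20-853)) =992652434 / 1085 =914887.04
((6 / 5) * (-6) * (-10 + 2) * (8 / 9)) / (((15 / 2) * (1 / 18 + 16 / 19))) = 58368 / 7675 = 7.60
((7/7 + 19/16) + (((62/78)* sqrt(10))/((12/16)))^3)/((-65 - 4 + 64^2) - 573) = 35/55264 + 9533120* sqrt(10)/2765985651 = 0.01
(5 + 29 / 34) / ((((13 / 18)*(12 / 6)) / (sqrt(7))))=1791*sqrt(7) / 442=10.72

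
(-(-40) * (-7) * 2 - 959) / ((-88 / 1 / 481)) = 730639 / 88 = 8302.72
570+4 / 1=574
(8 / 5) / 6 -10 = -9.73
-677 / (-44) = 677 / 44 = 15.39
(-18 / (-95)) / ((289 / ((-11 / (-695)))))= 198 / 19081225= 0.00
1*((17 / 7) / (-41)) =-17 / 287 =-0.06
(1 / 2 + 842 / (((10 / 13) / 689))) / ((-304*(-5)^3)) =7541799 / 380000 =19.85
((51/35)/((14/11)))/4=561/1960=0.29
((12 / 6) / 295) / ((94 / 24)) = 24 / 13865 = 0.00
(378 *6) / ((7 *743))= 324 / 743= 0.44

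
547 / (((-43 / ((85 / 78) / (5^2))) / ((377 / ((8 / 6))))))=-269671 / 1720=-156.79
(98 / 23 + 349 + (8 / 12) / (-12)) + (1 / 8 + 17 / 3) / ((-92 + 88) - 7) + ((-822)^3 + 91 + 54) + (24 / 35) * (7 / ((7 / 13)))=-354108309851393 / 637560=-555411741.41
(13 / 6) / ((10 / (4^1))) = 13 / 15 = 0.87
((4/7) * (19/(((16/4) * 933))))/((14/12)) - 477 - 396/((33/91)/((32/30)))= -125096761/76195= -1641.80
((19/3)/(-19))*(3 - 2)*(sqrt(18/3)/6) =-sqrt(6)/18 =-0.14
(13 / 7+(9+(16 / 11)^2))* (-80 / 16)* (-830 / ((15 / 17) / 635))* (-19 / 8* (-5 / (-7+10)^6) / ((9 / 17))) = 19874761669625 / 16671501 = 1192139.91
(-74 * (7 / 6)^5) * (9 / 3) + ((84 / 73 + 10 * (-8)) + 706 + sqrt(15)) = sqrt(15) + 13937765 / 94608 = 151.19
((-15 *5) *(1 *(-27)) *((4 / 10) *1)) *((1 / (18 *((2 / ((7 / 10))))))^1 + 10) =32463 / 4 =8115.75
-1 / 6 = -0.17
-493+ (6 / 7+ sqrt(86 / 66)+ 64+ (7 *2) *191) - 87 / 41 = sqrt(1419) / 33+ 643952 / 287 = 2244.88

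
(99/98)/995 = 99/97510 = 0.00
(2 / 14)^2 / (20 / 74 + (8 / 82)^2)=62197 / 852698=0.07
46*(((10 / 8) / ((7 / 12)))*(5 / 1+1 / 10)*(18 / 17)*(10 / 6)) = 6210 / 7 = 887.14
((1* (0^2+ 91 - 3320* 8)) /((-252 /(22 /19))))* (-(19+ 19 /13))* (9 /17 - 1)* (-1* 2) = -30448 /13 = -2342.15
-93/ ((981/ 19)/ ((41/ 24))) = -24149/ 7848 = -3.08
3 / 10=0.30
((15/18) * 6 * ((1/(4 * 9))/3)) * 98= 245/54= 4.54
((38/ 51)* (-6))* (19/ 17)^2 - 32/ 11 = -459012/ 54043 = -8.49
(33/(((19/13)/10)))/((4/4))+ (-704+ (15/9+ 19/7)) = -189058/399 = -473.83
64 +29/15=989/15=65.93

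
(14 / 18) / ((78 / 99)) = 77 / 78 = 0.99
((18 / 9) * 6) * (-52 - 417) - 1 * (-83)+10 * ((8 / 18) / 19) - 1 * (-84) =-933791 / 171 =-5460.77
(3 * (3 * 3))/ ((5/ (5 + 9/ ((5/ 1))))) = 36.72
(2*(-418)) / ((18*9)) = -418 / 81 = -5.16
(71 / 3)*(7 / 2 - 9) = -781 / 6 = -130.17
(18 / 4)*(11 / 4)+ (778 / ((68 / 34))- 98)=2427 / 8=303.38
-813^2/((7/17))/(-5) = 11236473/35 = 321042.09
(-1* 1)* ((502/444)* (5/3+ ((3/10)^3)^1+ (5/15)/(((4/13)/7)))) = -2328527/222000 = -10.49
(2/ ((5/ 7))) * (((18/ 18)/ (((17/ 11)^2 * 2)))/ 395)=847/ 570775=0.00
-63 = -63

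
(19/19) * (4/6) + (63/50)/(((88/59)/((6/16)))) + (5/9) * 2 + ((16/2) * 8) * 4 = 81764359/316800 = 258.09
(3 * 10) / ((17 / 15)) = 450 / 17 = 26.47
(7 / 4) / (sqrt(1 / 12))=7* sqrt(3) / 2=6.06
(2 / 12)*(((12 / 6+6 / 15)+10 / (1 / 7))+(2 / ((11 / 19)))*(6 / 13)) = 26453 / 2145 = 12.33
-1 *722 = -722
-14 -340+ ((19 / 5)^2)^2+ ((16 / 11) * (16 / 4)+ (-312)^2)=668279781 / 6875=97204.33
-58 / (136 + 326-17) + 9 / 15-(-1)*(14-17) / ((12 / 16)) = -1571 / 445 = -3.53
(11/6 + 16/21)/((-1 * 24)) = -0.11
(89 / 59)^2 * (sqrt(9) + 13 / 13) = 31684 / 3481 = 9.10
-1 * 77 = -77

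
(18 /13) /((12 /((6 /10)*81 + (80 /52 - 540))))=-95523 /1690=-56.52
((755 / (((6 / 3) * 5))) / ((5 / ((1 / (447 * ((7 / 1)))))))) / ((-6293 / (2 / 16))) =-151 / 1575263760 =-0.00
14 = 14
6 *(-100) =-600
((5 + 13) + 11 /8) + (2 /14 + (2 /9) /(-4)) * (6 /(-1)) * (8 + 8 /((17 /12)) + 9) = 3065 /408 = 7.51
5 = 5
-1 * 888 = -888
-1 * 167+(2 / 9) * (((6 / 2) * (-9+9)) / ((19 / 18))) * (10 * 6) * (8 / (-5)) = -167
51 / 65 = 0.78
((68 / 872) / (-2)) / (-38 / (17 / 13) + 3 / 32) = 2312 / 1717513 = 0.00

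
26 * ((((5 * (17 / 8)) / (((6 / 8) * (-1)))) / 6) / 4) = -1105 / 72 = -15.35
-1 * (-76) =76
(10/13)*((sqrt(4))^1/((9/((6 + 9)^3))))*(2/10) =1500/13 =115.38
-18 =-18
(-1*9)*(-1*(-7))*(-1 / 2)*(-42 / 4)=-330.75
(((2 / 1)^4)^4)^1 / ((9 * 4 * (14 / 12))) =32768 / 21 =1560.38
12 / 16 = 3 / 4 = 0.75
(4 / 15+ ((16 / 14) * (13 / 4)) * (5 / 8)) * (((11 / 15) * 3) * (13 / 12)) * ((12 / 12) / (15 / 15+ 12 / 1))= 11957 / 25200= 0.47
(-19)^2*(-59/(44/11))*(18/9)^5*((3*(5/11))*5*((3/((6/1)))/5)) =-1277940/11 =-116176.36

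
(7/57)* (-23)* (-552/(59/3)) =88872/1121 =79.28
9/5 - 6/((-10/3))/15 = 48/25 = 1.92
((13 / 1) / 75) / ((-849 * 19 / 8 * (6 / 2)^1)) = -104 / 3629475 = -0.00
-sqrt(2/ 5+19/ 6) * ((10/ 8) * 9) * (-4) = 3 * sqrt(3210)/ 2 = 84.99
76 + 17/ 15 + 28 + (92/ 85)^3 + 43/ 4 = 863346481/ 7369500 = 117.15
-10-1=-11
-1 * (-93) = 93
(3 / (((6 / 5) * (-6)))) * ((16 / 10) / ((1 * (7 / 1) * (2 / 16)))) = -16 / 21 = -0.76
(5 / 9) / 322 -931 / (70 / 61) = -5877856 / 7245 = -811.30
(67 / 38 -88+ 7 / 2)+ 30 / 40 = -6231 / 76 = -81.99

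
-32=-32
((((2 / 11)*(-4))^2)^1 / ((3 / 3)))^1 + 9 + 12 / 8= 11.03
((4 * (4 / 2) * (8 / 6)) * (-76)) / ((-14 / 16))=19456 / 21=926.48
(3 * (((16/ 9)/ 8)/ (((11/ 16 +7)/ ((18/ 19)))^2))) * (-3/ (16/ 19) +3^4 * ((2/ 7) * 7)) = 973440/ 606841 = 1.60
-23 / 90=-0.26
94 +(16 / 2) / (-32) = 375 / 4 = 93.75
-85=-85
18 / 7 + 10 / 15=68 / 21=3.24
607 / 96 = 6.32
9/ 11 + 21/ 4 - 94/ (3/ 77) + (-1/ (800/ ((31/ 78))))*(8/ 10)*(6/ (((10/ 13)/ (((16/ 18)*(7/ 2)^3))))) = -2382649463/ 990000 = -2406.72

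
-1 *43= -43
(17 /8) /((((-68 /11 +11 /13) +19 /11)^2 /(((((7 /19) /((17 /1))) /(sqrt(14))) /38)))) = 20449 * sqrt(14) /3075789312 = 0.00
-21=-21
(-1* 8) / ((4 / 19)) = -38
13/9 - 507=-4550/9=-505.56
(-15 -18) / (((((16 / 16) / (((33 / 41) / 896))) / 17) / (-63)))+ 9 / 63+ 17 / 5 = 6482347 / 183680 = 35.29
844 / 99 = 8.53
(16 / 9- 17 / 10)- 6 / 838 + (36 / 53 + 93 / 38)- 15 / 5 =3744833 / 18986985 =0.20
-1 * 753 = -753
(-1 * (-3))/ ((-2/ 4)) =-6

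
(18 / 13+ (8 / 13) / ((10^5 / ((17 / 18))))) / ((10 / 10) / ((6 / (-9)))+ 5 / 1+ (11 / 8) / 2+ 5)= 8100034 / 53746875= 0.15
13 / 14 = 0.93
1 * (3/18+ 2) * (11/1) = 143/6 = 23.83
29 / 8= 3.62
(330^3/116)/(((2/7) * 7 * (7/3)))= 13476375/203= 66386.08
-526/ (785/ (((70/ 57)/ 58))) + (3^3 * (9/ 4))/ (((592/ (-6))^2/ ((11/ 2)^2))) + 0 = 63514629875/ 363811070976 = 0.17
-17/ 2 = -8.50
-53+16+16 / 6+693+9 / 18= 3955 / 6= 659.17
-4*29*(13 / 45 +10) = -53708 / 45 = -1193.51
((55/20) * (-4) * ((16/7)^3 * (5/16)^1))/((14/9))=-63360/2401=-26.39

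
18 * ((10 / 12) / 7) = 15 / 7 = 2.14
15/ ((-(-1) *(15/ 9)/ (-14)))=-126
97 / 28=3.46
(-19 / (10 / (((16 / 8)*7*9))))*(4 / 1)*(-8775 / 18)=466830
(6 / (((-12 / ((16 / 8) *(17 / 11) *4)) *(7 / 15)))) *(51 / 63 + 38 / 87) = -23460 / 1421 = -16.51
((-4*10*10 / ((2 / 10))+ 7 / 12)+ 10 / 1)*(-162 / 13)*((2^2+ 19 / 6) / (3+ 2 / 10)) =46194255 / 832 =55521.94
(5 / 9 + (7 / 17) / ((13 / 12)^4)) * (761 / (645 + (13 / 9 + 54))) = 0.93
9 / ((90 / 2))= 0.20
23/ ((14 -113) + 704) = 23/ 605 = 0.04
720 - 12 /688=123837 /172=719.98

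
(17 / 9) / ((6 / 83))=1411 / 54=26.13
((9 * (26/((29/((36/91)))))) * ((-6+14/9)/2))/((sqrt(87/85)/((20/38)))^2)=-4080000/2125207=-1.92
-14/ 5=-2.80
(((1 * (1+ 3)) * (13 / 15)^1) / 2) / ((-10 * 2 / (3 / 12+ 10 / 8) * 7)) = -13 / 700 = -0.02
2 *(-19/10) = -19/5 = -3.80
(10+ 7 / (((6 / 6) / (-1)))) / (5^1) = 3 / 5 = 0.60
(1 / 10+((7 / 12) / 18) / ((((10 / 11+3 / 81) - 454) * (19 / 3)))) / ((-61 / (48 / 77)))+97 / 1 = 5823949769173 / 60041351755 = 97.00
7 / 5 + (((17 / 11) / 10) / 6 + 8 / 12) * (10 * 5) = 11887 / 330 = 36.02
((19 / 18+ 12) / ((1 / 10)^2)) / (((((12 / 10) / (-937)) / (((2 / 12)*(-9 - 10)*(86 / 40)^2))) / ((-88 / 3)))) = -425461879975 / 972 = -437717983.51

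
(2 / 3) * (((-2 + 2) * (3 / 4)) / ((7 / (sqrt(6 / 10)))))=0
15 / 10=1.50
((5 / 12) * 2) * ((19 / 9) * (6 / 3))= 95 / 27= 3.52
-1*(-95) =95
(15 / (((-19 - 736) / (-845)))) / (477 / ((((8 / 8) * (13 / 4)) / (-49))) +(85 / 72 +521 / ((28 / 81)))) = -16609320 / 5622817049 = -0.00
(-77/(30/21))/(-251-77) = 539/3280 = 0.16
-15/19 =-0.79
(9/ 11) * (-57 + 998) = 769.91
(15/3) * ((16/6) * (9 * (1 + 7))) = 960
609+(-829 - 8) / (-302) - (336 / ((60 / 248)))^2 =-14557560197 / 7550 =-1928153.67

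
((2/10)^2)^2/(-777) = -1/485625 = -0.00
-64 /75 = -0.85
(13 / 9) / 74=0.02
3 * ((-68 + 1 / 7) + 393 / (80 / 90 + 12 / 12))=50052 / 119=420.61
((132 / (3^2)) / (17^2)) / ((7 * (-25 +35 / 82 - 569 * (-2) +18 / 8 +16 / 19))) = 137104 / 21114494037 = 0.00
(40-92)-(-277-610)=835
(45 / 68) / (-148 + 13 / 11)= -99 / 21964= -0.00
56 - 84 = -28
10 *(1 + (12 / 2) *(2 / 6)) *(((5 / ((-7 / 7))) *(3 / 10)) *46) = -2070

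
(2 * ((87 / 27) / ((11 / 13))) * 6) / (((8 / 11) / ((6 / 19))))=377 / 19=19.84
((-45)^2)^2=4100625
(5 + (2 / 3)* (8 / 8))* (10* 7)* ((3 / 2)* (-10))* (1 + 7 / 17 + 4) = -32200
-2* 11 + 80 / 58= -598 / 29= -20.62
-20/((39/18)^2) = -720/169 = -4.26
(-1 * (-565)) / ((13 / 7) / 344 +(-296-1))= -1360520 / 715163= -1.90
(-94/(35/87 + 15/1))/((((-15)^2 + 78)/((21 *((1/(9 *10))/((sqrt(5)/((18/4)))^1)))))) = -28623 *sqrt(5)/6767000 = -0.01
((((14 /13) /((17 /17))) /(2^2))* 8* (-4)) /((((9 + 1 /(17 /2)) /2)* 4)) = -952 /2015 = -0.47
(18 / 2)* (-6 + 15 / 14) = -621 / 14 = -44.36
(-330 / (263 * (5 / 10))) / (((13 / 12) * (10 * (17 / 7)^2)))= -0.04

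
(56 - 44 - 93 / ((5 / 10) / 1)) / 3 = -58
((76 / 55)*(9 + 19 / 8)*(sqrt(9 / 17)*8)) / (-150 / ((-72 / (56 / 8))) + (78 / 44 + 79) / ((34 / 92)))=248976*sqrt(17) / 2615885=0.39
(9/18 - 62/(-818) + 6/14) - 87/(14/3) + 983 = 2763830/2863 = 965.36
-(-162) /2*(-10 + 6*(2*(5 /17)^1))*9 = -80190 /17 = -4717.06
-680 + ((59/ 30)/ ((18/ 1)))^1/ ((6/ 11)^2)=-679.63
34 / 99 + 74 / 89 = 1.17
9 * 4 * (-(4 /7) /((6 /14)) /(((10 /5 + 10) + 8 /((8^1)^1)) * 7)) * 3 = -144 /91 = -1.58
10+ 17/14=157/14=11.21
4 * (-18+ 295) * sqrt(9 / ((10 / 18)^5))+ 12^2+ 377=521+ 807732 * sqrt(5) / 125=14970.15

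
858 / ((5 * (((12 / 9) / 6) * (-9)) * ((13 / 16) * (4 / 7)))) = -924 / 5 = -184.80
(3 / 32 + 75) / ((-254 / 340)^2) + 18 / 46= 400479813 / 2967736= 134.94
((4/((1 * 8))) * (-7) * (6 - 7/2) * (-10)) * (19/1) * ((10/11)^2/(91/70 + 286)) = 1662500/347633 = 4.78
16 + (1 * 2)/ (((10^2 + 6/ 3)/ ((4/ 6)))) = 2450/ 153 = 16.01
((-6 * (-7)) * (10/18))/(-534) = -35/801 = -0.04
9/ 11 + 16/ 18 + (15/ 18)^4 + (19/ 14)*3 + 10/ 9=735653/ 99792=7.37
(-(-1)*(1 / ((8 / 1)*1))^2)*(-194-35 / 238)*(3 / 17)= -0.54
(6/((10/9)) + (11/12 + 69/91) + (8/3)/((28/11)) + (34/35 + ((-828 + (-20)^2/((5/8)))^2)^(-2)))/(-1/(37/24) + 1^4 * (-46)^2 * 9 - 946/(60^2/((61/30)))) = 0.00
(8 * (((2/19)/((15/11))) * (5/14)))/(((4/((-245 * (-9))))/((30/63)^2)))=11000/399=27.57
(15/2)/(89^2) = 0.00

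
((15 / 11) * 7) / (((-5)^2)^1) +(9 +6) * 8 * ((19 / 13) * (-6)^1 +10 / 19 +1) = -11802213 / 13585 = -868.77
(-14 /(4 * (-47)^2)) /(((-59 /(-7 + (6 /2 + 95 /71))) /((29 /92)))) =-38367 /1702644184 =-0.00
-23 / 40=-0.58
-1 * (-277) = 277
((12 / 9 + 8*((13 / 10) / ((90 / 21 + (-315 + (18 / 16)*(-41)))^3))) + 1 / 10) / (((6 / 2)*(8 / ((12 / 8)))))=114374496872183 / 1276738773613920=0.09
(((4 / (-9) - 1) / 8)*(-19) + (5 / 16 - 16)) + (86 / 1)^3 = 91590299 / 144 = 636043.74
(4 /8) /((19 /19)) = 1 /2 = 0.50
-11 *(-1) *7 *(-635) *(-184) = 8996680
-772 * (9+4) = -10036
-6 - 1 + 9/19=-124/19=-6.53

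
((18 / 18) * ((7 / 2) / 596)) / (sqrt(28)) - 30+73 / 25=-677 / 25+sqrt(7) / 2384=-27.08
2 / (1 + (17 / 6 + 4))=12 / 47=0.26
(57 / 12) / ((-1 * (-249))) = 19 / 996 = 0.02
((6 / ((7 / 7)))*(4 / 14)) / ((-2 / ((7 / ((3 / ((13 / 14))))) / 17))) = -13 / 119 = -0.11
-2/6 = -1/3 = -0.33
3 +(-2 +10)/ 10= 19/ 5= 3.80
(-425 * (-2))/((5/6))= 1020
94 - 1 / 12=1127 / 12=93.92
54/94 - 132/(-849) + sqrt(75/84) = 9709/13301 + 5*sqrt(7)/14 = 1.67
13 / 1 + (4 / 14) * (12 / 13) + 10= 2117 / 91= 23.26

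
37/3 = 12.33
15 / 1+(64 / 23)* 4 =601 / 23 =26.13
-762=-762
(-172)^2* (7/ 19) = 207088/ 19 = 10899.37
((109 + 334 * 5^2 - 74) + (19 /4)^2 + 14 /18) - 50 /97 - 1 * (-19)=117705889 /13968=8426.82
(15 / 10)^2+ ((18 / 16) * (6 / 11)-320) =-6977 / 22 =-317.14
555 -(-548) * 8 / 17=13819 / 17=812.88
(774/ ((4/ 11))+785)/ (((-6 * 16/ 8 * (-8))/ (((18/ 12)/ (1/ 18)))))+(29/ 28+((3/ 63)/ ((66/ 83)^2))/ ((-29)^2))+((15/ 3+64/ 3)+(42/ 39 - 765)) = 1326028976995/ 16001713728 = 82.87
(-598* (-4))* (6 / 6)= 2392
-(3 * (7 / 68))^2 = -441 / 4624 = -0.10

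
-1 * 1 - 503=-504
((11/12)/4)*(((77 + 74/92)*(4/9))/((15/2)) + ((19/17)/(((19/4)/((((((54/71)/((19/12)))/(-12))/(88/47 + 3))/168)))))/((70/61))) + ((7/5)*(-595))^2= 17741677491681983201/25568427336480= 693890.06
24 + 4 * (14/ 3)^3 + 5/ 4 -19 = 44579/ 108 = 412.77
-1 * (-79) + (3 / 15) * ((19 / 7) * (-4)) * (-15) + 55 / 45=7106 / 63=112.79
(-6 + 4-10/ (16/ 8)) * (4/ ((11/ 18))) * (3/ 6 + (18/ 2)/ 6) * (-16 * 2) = 32256/ 11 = 2932.36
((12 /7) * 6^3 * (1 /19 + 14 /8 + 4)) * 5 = 204120 /19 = 10743.16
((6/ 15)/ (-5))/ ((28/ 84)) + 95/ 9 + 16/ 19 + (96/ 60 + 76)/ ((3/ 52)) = 5797859/ 4275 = 1356.22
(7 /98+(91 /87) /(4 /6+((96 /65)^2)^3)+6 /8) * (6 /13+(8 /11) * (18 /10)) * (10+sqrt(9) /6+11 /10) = 588397069941084909 /31270128268604225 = 18.82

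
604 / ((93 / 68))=41072 / 93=441.63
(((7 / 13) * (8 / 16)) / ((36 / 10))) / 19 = 35 / 8892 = 0.00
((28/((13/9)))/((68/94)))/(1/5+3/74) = 2191140/19669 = 111.40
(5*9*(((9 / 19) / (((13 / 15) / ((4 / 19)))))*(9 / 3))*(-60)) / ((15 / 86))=-25077600 / 4693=-5343.62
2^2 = 4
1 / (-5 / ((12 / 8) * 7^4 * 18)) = -12965.40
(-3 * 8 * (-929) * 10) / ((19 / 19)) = 222960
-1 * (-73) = 73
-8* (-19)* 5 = 760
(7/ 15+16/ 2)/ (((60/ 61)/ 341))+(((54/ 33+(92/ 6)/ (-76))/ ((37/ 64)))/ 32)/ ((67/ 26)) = 1368721849897/ 466299900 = 2935.28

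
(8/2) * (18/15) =24/5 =4.80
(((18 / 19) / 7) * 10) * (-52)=-9360 / 133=-70.38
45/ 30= 3/ 2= 1.50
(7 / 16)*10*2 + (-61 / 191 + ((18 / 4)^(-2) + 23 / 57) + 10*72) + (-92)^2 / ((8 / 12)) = 15784924343 / 1175796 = 13424.88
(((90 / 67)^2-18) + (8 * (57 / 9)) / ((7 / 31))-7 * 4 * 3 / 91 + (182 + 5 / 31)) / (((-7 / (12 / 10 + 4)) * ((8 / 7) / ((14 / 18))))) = -14794360169 / 75145860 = -196.88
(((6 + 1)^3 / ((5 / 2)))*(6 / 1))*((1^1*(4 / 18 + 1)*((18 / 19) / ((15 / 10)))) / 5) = 60368 / 475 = 127.09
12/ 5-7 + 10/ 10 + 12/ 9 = -2.27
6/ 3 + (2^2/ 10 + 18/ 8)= 93/ 20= 4.65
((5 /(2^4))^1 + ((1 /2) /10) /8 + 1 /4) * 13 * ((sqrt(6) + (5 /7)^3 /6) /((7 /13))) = 54925 /65856 + 2197 * sqrt(6) /160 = 34.47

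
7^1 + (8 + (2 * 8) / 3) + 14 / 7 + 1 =70 / 3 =23.33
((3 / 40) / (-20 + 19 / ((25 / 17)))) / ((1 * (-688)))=5 / 324736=0.00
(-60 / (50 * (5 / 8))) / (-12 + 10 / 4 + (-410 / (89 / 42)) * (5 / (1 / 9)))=8544 / 38787275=0.00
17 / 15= 1.13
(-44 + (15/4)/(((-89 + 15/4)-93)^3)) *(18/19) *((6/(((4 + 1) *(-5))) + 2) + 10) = -490.21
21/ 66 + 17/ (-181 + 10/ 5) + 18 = 18.22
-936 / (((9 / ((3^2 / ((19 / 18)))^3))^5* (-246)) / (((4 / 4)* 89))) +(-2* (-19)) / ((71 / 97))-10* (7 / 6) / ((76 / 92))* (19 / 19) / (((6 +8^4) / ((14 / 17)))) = 346516102663101671123710891505142432491 / 660364952894797032068476827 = 524734241488.90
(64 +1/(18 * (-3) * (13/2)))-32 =11231/351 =32.00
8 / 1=8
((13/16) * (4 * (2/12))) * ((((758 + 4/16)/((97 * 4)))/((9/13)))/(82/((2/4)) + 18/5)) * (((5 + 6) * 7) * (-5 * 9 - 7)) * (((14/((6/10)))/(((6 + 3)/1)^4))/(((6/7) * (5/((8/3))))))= -13967438485/172794852504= -0.08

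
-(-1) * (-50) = -50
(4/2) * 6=12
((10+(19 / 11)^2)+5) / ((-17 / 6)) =-768 / 121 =-6.35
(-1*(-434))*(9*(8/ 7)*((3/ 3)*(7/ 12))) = 2604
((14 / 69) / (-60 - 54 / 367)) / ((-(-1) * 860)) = -2569 / 654935580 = -0.00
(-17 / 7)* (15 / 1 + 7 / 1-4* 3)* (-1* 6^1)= 1020 / 7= 145.71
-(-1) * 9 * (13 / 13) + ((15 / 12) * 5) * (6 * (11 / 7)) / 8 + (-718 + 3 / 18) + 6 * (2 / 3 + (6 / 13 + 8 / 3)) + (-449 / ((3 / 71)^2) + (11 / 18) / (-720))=-297397545671 / 1179360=-252168.59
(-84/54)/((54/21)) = -49/81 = -0.60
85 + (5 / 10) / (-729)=123929 / 1458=85.00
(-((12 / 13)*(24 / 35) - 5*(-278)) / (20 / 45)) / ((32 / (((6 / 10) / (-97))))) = 8541963 / 14123200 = 0.60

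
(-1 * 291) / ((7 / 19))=-5529 / 7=-789.86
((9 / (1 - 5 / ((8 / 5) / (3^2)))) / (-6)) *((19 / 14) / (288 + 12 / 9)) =171 / 659246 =0.00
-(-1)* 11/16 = 11/16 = 0.69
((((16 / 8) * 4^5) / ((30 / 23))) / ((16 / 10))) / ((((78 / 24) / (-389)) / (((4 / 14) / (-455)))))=73.76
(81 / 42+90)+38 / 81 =104779 / 1134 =92.40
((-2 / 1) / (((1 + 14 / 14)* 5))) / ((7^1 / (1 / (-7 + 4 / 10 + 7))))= -1 / 14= -0.07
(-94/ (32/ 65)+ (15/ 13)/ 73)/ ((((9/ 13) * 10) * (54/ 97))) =-56239727/ 1135296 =-49.54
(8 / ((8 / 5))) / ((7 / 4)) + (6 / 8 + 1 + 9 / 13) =1929 / 364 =5.30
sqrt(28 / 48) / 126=0.01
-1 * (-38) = 38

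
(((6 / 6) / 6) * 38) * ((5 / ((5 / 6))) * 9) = 342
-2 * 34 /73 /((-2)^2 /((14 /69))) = -238 /5037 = -0.05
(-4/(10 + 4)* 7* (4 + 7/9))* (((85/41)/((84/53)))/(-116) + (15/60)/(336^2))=0.11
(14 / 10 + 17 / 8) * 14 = 987 / 20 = 49.35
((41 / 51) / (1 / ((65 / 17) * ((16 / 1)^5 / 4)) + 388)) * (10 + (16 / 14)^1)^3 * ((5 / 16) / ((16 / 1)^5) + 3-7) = -3536304344903655 / 308402602121656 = -11.47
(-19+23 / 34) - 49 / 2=-728 / 17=-42.82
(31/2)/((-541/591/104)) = -952692/541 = -1760.98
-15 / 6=-5 / 2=-2.50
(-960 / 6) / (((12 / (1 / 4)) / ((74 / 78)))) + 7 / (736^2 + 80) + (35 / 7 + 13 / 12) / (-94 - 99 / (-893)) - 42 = -80121785872673 / 1771540881552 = -45.23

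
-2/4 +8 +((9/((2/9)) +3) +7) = 58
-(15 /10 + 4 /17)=-59 /34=-1.74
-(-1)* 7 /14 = 1 /2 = 0.50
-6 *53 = -318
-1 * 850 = -850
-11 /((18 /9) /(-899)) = 9889 /2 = 4944.50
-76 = -76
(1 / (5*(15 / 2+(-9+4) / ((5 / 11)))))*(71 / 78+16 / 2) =-139 / 273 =-0.51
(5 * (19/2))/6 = 95/12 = 7.92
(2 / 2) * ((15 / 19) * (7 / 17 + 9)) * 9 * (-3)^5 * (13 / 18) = -11736.22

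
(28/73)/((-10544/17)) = -119/192428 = -0.00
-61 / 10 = -6.10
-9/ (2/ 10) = -45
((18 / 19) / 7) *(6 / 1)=108 / 133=0.81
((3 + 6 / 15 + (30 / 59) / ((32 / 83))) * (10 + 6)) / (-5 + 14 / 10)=-22273 / 1062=-20.97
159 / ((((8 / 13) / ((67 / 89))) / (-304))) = -5262582 / 89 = -59130.13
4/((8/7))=3.50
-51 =-51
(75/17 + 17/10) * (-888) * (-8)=3690528/85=43417.98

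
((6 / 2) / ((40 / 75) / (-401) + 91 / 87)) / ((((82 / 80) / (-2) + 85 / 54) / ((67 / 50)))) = 56098296 / 15475457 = 3.62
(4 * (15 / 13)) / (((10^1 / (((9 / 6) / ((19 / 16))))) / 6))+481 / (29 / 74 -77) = -3893702 / 1400243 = -2.78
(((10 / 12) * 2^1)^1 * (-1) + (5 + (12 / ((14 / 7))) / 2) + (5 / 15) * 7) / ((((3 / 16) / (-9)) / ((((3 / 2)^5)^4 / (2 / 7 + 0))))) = -317297380491 / 65536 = -4841573.80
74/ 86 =37/ 43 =0.86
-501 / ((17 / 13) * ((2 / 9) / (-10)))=293085 / 17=17240.29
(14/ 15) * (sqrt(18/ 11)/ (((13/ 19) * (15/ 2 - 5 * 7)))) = -532 * sqrt(22)/ 39325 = -0.06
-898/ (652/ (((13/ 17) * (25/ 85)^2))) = -145925/ 1601638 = -0.09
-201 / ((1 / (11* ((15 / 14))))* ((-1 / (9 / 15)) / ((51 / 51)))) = 19899 / 14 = 1421.36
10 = 10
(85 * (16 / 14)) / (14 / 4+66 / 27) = 12240 / 749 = 16.34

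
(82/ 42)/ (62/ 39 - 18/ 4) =-1066/ 1589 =-0.67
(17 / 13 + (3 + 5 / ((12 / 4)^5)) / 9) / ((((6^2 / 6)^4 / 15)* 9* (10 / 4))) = 0.00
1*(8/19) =0.42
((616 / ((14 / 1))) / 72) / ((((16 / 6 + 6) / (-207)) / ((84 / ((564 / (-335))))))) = 1779855 / 2444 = 728.25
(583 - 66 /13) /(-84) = -7513 /1092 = -6.88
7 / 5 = 1.40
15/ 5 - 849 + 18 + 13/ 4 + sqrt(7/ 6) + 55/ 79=-260401/ 316 + sqrt(42)/ 6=-822.97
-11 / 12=-0.92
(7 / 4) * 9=63 / 4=15.75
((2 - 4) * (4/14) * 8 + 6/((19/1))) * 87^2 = -4284054/133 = -32210.93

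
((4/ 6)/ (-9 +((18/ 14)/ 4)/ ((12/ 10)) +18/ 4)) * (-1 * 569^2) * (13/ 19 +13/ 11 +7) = 67192062896/ 148599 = 452170.36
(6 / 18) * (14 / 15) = 14 / 45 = 0.31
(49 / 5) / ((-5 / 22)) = -1078 / 25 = -43.12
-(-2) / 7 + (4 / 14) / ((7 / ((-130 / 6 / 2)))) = -23 / 147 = -0.16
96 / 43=2.23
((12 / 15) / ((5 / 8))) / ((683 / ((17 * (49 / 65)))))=26656 / 1109875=0.02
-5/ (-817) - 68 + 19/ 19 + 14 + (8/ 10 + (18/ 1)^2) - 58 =873398/ 4085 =213.81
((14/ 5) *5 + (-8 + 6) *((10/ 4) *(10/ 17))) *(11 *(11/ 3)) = 22748/ 51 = 446.04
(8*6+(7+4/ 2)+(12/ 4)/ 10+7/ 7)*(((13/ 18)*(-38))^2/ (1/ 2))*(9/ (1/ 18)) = 14227298.80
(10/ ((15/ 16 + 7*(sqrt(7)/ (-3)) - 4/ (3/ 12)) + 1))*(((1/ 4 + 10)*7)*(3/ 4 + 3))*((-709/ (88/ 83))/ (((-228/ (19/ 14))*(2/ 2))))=-122144304375/ 129471584 + 1266681675*sqrt(7)/ 8091974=-529.25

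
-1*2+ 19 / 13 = -0.54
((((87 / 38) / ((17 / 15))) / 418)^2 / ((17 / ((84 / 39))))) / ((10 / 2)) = 2384235 / 4028560423316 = 0.00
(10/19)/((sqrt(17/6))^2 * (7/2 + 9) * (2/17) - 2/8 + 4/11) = 0.12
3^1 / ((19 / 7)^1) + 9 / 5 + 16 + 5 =2271 / 95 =23.91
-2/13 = -0.15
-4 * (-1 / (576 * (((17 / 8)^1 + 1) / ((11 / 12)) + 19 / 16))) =11 / 7281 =0.00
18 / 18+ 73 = 74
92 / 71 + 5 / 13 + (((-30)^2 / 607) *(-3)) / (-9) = 1218357 / 560261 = 2.17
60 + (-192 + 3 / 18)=-791 / 6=-131.83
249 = 249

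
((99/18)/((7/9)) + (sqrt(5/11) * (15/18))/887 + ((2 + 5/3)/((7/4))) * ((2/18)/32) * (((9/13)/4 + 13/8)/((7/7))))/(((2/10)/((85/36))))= 2125 * sqrt(55)/2107512 + 473460625/5660928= 83.64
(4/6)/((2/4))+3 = 13/3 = 4.33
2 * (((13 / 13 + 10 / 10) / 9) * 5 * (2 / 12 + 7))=430 / 27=15.93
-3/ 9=-1/ 3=-0.33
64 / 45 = 1.42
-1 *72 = -72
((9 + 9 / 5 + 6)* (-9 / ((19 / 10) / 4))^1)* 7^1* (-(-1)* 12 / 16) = -31752 / 19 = -1671.16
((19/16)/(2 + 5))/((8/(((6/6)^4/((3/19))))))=361/2688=0.13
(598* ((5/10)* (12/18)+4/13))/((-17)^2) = 1150/867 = 1.33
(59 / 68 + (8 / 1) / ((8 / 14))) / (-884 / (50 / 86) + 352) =-25275 / 1986416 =-0.01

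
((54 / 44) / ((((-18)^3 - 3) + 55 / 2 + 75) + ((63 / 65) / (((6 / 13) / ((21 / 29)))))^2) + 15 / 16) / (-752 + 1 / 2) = -26498927095 / 21246393807672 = -0.00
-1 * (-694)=694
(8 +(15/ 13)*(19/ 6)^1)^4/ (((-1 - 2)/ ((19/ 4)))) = -53382985713/ 1827904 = -29204.48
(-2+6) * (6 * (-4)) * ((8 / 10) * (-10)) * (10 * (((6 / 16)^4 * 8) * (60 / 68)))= 18225 / 17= 1072.06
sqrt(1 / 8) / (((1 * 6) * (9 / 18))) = sqrt(2) / 12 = 0.12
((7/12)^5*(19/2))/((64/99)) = 0.99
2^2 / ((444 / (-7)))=-0.06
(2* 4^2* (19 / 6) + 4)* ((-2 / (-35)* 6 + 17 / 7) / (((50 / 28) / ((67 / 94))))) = 2053684 / 17625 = 116.52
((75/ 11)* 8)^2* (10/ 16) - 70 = 216530/ 121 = 1789.50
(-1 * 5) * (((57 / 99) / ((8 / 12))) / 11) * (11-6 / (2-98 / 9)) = -8873 / 1936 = -4.58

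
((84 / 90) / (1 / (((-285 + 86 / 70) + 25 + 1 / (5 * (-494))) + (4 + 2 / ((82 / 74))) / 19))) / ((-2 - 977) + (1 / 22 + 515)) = 0.52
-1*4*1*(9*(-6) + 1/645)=139316/645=215.99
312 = 312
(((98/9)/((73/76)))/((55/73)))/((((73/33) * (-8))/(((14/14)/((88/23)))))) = -21413/96360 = -0.22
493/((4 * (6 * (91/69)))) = 11339/728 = 15.58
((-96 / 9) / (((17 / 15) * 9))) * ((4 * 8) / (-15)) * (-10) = -10240 / 459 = -22.31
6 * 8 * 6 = 288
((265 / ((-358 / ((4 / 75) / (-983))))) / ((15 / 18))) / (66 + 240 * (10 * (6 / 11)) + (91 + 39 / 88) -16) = 18656 / 561509579475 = 0.00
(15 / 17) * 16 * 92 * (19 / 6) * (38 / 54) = 1328480 / 459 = 2894.29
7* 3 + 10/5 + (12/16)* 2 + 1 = 51/2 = 25.50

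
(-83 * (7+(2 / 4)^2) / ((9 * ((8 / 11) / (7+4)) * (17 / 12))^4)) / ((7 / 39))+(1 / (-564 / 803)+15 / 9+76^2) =-40981120332869 / 47482690752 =-863.07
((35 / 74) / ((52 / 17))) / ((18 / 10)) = 2975 / 34632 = 0.09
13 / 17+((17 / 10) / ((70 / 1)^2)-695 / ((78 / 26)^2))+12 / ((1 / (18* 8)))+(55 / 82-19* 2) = 496172122141 / 307377000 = 1614.21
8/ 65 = 0.12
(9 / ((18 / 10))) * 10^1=50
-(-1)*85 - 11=74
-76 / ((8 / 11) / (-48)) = 5016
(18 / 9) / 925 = 2 / 925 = 0.00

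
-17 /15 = -1.13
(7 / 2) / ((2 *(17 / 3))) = 21 / 68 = 0.31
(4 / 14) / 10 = 1 / 35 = 0.03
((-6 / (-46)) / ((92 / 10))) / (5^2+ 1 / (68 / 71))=510 / 936859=0.00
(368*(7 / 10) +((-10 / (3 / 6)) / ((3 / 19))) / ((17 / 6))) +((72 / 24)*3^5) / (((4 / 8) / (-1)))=-105834 / 85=-1245.11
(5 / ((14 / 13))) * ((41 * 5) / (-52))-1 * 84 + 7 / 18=-51365 / 504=-101.91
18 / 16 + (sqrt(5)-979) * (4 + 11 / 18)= -324947 / 72 + 83 * sqrt(5) / 18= -4502.84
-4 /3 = -1.33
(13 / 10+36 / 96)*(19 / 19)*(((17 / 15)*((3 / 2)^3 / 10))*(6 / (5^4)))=30753 / 5000000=0.01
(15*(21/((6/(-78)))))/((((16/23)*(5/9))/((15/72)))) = -282555/128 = -2207.46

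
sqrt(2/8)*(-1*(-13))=13/2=6.50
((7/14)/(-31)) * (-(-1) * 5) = -5/62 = -0.08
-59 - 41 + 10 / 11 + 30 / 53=-57440 / 583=-98.52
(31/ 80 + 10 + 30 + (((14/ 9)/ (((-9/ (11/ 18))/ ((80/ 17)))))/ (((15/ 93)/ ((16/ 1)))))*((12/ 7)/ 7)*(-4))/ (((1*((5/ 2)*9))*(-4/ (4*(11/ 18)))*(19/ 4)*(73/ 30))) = -2256866777/ 10829127330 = -0.21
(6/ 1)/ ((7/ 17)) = 102/ 7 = 14.57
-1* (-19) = 19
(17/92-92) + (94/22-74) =-163481/1012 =-161.54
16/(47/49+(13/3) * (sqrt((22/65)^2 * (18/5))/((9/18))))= -4606000/9020547+8451520 * sqrt(10)/9020547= 2.45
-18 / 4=-9 / 2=-4.50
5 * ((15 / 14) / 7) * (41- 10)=2325 / 98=23.72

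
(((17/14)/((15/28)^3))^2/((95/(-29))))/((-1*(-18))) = -10302863872/9738984375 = -1.06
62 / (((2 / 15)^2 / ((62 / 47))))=216225 / 47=4600.53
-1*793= -793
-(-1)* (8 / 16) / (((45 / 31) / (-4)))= -62 / 45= -1.38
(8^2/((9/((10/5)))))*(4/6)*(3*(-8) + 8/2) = -5120/27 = -189.63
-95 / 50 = -19 / 10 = -1.90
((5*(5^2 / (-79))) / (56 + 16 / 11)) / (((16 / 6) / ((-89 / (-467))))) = -367125 / 186531008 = -0.00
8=8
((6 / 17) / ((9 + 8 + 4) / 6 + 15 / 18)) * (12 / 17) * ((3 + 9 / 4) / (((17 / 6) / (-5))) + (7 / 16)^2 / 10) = -10863909 / 20438080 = -0.53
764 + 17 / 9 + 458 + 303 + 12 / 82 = 563476 / 369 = 1527.04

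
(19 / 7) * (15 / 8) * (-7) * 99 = -28215 / 8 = -3526.88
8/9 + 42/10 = 5.09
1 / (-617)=-1 / 617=-0.00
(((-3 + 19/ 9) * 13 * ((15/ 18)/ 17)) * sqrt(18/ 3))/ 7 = -260 * sqrt(6)/ 3213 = -0.20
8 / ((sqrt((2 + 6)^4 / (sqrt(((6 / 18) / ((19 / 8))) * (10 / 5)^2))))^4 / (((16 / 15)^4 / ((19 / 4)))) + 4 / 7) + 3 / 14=1151364773 / 5373033778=0.21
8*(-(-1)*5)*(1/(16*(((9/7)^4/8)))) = 7.32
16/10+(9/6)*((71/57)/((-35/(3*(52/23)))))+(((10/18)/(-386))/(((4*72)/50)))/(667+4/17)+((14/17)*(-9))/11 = 0.56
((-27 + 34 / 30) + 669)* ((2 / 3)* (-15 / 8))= -9647 / 12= -803.92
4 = 4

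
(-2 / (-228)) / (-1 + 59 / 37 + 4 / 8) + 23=106228 / 4617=23.01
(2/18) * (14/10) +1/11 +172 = 85262/495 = 172.25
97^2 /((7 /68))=639812 /7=91401.71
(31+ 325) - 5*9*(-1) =401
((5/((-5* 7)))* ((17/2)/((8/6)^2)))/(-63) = 17/1568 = 0.01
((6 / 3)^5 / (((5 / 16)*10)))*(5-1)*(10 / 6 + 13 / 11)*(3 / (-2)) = -48128 / 275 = -175.01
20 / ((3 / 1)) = 20 / 3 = 6.67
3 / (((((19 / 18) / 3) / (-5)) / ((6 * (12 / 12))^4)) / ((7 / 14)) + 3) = 524880 / 524861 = 1.00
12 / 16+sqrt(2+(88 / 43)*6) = 3 / 4+sqrt(26402) / 43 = 4.53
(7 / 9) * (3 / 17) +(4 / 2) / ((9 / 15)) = 59 / 17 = 3.47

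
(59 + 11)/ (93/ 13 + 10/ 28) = 12740/ 1367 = 9.32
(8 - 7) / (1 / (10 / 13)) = 0.77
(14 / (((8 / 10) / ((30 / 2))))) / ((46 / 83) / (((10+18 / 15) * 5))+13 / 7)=610050 / 4339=140.60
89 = 89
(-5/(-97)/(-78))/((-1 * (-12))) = -0.00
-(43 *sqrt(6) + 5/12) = -43 *sqrt(6)-5/12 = -105.74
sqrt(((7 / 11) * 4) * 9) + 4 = 4 + 6 * sqrt(77) / 11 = 8.79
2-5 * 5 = -23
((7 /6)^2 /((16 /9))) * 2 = 49 /32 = 1.53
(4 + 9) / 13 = 1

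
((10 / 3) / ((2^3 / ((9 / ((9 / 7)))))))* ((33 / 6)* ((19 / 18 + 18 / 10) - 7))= -28721 / 432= -66.48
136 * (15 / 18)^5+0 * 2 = 53125 / 972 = 54.66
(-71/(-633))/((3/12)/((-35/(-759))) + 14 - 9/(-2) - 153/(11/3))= -109340/17357493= -0.01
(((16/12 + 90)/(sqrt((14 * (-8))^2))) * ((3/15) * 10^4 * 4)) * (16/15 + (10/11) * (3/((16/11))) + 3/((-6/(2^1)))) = 798025/63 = 12667.06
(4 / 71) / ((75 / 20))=0.02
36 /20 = 9 /5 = 1.80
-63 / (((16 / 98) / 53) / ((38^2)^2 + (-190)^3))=97632082863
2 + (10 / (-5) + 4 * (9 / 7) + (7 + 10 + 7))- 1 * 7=155 / 7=22.14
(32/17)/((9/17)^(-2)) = 0.53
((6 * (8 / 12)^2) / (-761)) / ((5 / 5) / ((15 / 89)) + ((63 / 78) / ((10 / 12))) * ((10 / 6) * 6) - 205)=65 / 3512776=0.00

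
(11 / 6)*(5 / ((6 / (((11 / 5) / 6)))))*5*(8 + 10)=605 / 12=50.42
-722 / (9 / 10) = -802.22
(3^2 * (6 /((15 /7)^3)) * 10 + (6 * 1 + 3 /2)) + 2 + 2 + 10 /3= 10457 /150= 69.71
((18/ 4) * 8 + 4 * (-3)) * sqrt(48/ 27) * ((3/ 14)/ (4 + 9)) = 48/ 91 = 0.53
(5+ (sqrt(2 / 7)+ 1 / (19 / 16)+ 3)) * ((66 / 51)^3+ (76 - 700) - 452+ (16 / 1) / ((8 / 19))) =-854959728 / 93347 - 5089046 * sqrt(14) / 34391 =-9712.62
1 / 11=0.09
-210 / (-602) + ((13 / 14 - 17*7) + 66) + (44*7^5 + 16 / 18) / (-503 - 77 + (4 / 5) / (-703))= -1831839885679 / 1380712284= -1326.74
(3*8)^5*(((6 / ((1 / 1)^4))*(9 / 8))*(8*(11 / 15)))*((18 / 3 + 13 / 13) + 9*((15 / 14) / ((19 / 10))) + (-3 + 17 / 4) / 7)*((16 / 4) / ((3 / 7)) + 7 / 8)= 749426743296 / 19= 39443512805.05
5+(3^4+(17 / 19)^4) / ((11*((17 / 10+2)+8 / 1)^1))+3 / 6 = 2057744837 / 335446254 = 6.13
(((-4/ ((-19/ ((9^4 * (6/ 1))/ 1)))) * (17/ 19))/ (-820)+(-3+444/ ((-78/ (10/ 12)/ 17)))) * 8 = -2140031744/ 2886195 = -741.47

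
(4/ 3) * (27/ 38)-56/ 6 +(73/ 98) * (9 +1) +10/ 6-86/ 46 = -73225/ 64239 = -1.14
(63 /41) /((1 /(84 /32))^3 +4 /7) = 2.45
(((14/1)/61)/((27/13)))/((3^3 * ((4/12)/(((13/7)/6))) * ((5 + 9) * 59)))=169/36731394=0.00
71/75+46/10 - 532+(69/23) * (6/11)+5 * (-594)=-2883224/825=-3494.82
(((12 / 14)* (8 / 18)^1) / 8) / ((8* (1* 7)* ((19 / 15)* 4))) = 5 / 29792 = 0.00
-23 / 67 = -0.34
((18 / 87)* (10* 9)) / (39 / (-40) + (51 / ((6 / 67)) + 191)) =7200 / 293683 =0.02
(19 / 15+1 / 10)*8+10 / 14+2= 1433 / 105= 13.65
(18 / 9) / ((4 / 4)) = 2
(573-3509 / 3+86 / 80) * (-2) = 71471 / 60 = 1191.18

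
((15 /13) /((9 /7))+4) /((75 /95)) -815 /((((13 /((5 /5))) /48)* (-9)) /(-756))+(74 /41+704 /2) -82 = -6056149571 /23985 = -252497.38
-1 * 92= -92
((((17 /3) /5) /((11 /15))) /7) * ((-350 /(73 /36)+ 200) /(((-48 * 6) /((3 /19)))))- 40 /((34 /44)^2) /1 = -12406385965 /185189466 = -66.99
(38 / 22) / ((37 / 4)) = 76 / 407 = 0.19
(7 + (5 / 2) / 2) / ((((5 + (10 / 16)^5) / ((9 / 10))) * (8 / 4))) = 202752 / 278275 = 0.73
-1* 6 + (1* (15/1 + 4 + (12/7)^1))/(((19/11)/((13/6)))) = 15947/798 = 19.98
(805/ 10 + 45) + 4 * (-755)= -5789/ 2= -2894.50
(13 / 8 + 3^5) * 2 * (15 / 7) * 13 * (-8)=-763230 / 7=-109032.86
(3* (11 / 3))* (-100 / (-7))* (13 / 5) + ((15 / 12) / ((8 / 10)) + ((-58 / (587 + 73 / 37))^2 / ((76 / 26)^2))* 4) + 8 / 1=125446790696623 / 300012556032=418.14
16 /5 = 3.20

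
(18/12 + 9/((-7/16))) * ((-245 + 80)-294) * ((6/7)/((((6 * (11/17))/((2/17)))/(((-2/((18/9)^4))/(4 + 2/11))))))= -122553/18032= -6.80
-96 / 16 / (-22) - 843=-9270 / 11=-842.73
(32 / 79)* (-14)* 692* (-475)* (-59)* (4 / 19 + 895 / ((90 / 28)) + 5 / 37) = -806587189408000 / 26307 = -30660553822.48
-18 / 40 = -9 / 20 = -0.45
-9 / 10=-0.90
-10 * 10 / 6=-50 / 3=-16.67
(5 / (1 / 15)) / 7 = 75 / 7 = 10.71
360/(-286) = -180/143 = -1.26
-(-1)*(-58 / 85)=-0.68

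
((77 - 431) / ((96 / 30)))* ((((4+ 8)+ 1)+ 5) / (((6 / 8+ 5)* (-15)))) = 531 / 23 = 23.09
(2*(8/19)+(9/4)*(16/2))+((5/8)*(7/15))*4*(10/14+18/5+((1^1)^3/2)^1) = 27883/1140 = 24.46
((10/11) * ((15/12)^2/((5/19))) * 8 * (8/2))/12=475/33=14.39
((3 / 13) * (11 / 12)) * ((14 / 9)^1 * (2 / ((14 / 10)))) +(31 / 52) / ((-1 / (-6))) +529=124733 / 234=533.05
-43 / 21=-2.05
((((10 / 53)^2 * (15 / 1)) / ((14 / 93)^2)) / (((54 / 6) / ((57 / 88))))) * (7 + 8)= 308120625 / 12112408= 25.44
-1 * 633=-633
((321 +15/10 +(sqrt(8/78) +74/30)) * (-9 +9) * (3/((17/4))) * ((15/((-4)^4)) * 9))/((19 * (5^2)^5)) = 0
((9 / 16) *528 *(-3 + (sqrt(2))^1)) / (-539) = 81 / 49 -27 *sqrt(2) / 49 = 0.87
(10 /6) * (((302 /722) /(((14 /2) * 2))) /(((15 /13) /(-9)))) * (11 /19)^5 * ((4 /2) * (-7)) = 316143113 /893871739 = 0.35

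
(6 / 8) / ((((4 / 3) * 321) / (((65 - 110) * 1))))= -0.08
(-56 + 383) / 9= 109 / 3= 36.33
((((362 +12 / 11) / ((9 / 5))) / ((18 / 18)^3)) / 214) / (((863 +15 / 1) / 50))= 249625 / 4650327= 0.05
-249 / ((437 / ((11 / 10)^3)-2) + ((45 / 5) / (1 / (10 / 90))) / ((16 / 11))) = -5302704 / 6964049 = -0.76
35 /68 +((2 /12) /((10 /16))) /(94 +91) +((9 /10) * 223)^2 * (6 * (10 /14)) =228028535669 /1320900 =172631.19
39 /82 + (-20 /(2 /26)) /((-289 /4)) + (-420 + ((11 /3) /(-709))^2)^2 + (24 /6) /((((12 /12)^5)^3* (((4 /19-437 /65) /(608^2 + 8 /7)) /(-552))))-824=1142459889706356491512772945879 /9102831605805012702606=125505989.69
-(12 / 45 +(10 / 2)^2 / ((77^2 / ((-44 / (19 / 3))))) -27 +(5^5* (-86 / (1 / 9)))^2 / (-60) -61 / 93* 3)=464329240361425261 / 4762065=97505859403.73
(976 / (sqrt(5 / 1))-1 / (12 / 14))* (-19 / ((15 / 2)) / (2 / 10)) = 133 / 9-37088* sqrt(5) / 15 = -5513.97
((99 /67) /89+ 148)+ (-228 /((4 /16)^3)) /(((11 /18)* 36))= -33797195 /65593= -515.26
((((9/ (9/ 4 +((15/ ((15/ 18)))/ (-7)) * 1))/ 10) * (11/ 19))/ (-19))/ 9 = 154/ 16245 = 0.01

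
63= 63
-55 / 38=-1.45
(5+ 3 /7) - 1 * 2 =24 /7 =3.43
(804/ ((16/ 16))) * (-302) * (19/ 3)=-1537784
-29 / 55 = -0.53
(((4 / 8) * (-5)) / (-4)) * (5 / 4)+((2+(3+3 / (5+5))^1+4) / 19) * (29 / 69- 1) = 6957 / 13984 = 0.50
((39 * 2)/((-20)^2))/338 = 3/5200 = 0.00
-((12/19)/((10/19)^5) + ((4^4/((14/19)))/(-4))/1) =12463259/175000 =71.22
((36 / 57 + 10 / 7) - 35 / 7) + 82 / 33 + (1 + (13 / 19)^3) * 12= 24382315 / 1584429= 15.39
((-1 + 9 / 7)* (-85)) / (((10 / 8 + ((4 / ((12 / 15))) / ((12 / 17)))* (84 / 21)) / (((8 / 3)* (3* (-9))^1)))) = 29376 / 497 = 59.11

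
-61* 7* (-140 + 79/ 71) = 4210647/ 71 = 59304.89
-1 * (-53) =53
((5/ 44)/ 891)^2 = 25/ 1536953616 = 0.00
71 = 71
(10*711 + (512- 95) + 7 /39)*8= 2348480 /39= 60217.44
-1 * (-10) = 10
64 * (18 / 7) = 1152 / 7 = 164.57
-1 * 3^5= -243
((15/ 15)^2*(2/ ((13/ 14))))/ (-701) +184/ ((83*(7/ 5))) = 8367692/ 5294653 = 1.58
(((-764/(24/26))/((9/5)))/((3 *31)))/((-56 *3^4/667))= 8280805/11389896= 0.73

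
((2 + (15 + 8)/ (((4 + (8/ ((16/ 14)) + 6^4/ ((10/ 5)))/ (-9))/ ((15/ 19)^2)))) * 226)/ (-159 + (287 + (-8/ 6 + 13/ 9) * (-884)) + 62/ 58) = 23614632198/ 1799068409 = 13.13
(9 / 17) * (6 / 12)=9 / 34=0.26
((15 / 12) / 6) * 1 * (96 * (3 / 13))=4.62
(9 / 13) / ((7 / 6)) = 54 / 91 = 0.59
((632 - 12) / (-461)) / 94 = -310 / 21667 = -0.01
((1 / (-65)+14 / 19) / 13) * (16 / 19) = 14256 / 305045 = 0.05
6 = 6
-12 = -12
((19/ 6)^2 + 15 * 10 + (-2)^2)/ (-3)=-5905/ 108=-54.68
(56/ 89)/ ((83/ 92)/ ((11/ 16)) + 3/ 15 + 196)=0.00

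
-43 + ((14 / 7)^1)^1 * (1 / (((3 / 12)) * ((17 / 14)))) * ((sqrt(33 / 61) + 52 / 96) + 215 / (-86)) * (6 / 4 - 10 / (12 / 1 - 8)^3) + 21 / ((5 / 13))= -23407 / 4080 + 301 * sqrt(2013) / 2074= 0.77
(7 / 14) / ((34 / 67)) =67 / 68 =0.99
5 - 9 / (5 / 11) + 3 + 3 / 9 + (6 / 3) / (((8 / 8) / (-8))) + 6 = -322 / 15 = -21.47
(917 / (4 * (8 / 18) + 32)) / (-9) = -917 / 304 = -3.02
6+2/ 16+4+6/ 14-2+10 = 18.55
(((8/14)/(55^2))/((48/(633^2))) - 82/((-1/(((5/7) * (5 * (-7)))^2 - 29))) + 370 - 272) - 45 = 4144081063/84700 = 48926.58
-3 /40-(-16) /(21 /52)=33217 /840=39.54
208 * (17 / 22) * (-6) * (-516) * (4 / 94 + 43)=21418475.33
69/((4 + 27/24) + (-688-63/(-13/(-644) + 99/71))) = -11900936/125462091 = -0.09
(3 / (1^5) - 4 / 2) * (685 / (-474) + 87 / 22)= 6542 / 2607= 2.51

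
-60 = -60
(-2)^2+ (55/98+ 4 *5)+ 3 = 2701/98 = 27.56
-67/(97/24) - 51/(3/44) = -74164/97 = -764.58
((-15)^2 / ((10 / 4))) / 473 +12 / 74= 6168 / 17501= 0.35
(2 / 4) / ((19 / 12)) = 6 / 19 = 0.32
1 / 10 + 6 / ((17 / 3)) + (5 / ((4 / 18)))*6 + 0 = 136.16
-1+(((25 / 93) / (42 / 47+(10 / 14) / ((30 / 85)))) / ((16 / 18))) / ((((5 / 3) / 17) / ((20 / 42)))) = -177283 / 357058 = -0.50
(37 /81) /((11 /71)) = 2627 /891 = 2.95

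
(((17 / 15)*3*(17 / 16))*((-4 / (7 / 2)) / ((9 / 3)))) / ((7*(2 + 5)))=-289 / 10290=-0.03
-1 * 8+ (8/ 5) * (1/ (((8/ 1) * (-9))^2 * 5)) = -129599/ 16200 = -8.00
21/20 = 1.05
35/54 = 0.65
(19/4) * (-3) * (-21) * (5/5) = 1197/4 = 299.25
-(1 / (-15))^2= -1 / 225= -0.00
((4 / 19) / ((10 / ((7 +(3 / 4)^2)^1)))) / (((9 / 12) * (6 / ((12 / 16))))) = 121 / 4560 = 0.03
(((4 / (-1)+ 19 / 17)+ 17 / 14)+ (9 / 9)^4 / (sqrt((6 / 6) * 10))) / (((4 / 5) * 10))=-397 / 1904+ sqrt(10) / 80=-0.17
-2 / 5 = -0.40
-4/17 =-0.24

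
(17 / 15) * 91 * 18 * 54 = 501228 / 5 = 100245.60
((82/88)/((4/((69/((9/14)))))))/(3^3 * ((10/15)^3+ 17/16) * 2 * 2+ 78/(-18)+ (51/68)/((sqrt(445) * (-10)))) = 0.18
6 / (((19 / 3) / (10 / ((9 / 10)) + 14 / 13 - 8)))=980 / 247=3.97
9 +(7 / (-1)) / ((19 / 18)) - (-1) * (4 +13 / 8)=1215 / 152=7.99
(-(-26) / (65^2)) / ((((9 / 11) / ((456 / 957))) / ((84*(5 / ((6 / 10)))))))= 8512 / 3393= 2.51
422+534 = 956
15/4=3.75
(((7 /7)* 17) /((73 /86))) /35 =1462 /2555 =0.57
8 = 8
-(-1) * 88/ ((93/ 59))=55.83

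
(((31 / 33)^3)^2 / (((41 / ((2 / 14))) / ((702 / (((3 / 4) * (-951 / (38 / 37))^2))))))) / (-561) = -133281752797856 / 28605554442608341116303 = -0.00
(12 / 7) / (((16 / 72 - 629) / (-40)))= 4320 / 39613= 0.11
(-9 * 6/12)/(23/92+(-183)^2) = -18/133957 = -0.00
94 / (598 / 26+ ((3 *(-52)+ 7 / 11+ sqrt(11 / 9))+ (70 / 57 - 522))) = -24136054008 / 167702873765 - 12318042 *sqrt(11) / 167702873765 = -0.14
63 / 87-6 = -153 / 29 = -5.28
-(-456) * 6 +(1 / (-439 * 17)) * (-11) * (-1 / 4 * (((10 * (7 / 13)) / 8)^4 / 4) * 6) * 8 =149294141288463 / 54566590208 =2736.00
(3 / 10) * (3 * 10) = 9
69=69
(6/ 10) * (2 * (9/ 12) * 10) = 9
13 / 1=13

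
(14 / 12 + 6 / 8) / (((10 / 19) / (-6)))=-437 / 20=-21.85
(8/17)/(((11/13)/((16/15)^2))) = 26624/42075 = 0.63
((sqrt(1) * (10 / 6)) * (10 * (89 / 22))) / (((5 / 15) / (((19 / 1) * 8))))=338200 / 11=30745.45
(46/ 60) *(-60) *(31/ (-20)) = 713/ 10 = 71.30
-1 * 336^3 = -37933056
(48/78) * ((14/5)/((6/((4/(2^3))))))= 28/195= 0.14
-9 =-9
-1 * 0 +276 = 276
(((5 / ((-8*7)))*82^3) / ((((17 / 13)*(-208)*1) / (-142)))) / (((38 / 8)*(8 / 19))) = -24466955 / 1904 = -12850.29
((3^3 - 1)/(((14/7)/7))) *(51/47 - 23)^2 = 96541900/2209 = 43703.89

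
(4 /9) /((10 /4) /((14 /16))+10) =14 /405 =0.03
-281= -281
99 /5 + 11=154 /5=30.80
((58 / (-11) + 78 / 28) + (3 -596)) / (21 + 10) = -19.21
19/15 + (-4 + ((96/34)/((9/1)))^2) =-34267/13005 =-2.63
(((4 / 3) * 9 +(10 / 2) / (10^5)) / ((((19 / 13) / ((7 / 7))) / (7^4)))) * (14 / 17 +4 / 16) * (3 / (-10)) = -1640562115647 / 258400000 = -6348.92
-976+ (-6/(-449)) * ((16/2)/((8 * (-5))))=-2191126/2245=-976.00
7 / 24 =0.29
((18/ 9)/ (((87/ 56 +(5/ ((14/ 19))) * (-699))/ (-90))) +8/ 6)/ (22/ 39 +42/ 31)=0.71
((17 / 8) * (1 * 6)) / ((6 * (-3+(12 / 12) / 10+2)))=-85 / 36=-2.36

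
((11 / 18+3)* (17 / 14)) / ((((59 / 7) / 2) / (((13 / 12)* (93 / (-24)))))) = -445315 / 101952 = -4.37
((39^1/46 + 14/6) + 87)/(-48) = -12445/6624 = -1.88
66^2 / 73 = 4356 / 73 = 59.67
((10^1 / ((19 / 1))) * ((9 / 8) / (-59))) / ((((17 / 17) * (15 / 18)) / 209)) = -297 / 118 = -2.52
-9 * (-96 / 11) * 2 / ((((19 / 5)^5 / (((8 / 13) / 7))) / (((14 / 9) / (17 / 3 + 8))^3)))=627200000 / 24403696342597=0.00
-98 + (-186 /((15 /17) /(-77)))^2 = 6586618514 /25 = 263464740.56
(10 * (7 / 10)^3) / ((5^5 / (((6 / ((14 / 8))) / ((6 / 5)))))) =49 / 15625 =0.00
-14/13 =-1.08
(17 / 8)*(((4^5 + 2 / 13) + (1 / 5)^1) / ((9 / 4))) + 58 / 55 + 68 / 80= 4990213 / 5148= 969.35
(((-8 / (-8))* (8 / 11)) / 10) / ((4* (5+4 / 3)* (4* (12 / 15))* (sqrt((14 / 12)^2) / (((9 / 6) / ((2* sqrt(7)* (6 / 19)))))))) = 9* sqrt(7) / 34496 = 0.00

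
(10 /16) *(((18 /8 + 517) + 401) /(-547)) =-18405 /17504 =-1.05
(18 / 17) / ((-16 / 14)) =-63 / 68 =-0.93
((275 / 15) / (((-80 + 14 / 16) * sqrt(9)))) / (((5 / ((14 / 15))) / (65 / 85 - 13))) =256256 / 1452735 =0.18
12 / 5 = 2.40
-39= -39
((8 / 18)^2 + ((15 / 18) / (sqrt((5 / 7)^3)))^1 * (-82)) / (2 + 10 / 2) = 16 / 567 -41 * sqrt(35) / 15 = -16.14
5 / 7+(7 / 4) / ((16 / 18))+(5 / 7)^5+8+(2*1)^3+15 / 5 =11761657 / 537824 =21.87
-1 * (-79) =79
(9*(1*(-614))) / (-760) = 2763 / 380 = 7.27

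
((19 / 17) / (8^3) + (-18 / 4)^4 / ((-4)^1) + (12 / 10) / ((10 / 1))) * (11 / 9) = -245088943 / 1958400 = -125.15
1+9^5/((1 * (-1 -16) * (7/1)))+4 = -58454/119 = -491.21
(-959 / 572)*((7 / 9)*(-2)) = 6713 / 2574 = 2.61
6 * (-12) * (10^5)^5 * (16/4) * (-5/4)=3600000000000000000000000000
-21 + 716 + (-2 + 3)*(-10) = 685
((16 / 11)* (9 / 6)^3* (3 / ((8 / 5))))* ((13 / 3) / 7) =1755 / 308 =5.70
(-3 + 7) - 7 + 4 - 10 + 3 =-6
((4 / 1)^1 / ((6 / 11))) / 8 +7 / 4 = 8 / 3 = 2.67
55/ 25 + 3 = 26/ 5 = 5.20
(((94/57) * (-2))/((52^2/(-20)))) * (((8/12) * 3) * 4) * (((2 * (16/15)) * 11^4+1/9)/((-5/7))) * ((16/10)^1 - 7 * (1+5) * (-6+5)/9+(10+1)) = -958140433208/6502275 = -147354.65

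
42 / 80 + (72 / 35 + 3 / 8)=207 / 70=2.96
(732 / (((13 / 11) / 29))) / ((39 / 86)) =6693896 / 169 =39608.85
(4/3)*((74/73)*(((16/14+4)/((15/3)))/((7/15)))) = 2.98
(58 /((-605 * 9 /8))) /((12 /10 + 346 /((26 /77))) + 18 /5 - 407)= -3016 /22031559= -0.00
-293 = -293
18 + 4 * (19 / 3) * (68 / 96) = 647 / 18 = 35.94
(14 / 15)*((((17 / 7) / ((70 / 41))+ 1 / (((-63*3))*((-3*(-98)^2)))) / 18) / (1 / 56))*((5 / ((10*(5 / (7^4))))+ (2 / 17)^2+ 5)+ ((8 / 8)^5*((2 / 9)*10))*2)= 251393655961577 / 243889592625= 1030.77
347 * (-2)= -694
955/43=22.21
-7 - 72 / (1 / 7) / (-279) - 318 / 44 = -8471 / 682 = -12.42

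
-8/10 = -4/5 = -0.80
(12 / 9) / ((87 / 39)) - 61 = -5255 / 87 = -60.40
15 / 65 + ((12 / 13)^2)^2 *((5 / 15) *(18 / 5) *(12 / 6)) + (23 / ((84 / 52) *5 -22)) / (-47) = 2439860704 / 1214842135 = 2.01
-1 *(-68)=68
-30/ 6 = -5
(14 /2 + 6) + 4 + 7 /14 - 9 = 17 /2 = 8.50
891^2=793881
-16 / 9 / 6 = -8 / 27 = -0.30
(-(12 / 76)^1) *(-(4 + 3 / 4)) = 3 / 4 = 0.75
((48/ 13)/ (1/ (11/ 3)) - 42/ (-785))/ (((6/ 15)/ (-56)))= -3883768/ 2041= -1902.88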